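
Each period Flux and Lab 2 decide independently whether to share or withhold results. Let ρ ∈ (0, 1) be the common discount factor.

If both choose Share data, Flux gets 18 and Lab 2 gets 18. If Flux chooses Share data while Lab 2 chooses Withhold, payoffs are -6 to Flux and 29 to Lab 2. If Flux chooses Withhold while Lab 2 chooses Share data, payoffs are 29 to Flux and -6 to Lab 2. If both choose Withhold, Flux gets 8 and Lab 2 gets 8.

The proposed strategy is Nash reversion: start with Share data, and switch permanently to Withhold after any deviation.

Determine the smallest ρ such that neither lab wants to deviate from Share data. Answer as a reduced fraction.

11/21

Cooperation forever yields 18 each period: 18/(1−ρ).
Deviating yields 29 once, then 8 forever: 29 + 8ρ/(1−ρ).
No profitable deviation requires 18/(1−ρ) ≥ 29 + 8ρ/(1−ρ).
Multiplying by (1−ρ): 18 ≥ 29(1−ρ) + 8ρ = 29 − 21ρ.
So 21ρ ≥ 11, i.e. ρ ≥ 11/21.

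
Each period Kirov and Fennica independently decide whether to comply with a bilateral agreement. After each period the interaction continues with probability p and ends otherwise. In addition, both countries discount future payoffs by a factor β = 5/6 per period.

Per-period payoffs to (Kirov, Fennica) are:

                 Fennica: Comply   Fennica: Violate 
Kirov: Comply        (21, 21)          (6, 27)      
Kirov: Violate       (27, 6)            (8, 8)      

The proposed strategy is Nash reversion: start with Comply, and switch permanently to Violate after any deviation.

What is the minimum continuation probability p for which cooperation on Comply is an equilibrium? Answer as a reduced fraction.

36/95

Expected continuation weight on next period's payoff is β·p = 5/6·p, which plays the role of the discount factor.
Cooperation requires 5/6·p ≥ (27−21)/(27−8) = 6/19, hence p ≥ 36/95.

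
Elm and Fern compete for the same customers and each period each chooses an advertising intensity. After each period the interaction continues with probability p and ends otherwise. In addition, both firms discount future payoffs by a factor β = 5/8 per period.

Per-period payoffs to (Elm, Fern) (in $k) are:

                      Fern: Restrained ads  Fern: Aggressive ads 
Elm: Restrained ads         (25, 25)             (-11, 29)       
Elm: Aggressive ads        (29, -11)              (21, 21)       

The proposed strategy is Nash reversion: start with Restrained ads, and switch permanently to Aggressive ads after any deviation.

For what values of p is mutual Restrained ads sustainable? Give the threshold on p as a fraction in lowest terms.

Expected continuation weight on next period's payoff is β·p = 5/8·p, which plays the role of the discount factor.
Cooperation requires 5/8·p ≥ (29−25)/(29−21) = 1/2, hence p ≥ 4/5.

4/5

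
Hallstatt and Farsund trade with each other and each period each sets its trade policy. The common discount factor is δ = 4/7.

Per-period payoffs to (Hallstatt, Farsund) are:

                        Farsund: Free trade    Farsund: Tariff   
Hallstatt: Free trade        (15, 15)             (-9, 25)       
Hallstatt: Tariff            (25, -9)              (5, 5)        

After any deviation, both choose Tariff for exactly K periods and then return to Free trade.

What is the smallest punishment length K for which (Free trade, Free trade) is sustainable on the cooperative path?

Need Σ_{k=1}^{K} δ^k ≥ (25−15)/(15−5) = 1.0000 at δ = 4/7.
At K = 2 the sum is 0.8980 < 1.0000; at K = 3 it is 1.0845 ≥ 1.0000.
So the minimum punishment length is K = 3.

3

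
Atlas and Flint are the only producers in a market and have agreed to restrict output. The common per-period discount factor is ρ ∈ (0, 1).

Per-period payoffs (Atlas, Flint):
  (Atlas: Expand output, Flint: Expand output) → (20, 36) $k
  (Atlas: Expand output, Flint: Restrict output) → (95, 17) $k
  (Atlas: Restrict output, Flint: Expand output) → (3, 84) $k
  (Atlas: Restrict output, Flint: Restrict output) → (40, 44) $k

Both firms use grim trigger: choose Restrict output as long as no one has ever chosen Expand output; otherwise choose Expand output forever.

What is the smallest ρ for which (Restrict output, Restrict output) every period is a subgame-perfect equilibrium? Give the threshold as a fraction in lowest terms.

For Atlas: deviation gain 95−40 = 55, per-period punishment loss 40−20 = 20. IC gives ρ ≥ 55/75 = 11/15.
For Flint: gain 40, loss 8 per period, so ρ ≥ 40/48 = 5/6.
The tighter constraint is Flint's, so cooperation needs ρ ≥ 5/6.

5/6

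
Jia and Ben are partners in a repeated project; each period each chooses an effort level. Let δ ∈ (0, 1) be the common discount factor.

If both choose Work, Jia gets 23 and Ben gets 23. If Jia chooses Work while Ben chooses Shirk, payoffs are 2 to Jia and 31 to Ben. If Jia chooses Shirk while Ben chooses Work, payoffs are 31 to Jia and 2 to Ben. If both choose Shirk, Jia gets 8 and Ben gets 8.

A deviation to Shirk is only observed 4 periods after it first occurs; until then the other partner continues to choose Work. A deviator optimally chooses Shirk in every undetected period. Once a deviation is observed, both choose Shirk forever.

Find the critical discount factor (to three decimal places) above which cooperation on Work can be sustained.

A deviator earns 31 for 4 periods, then 8 forever; cooperating earns 23 forever. Multiplying the IC by (1−δ):
23 ≥ 31(1−δ^4) + 8δ^4, so 23·δ^4 ≥ 8 and δ^4 ≥ 8/23.
δ ≥ (8/23)^(1/4) ≈ 0.768.

0.768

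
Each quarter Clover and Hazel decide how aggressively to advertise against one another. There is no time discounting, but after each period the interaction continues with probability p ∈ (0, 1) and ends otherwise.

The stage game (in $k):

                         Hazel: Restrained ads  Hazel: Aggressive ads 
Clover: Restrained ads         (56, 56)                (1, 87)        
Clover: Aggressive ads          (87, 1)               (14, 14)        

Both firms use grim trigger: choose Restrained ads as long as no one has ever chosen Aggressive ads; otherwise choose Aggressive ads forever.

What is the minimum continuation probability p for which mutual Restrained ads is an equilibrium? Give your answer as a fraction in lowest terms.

31/73

Expected cooperation value is 56 + p·56 + p²·56 + … = 56/(1−p); deviation gives 87 + p·14/(1−p).
56 ≥ 87(1−p) + 14p ⇒ 73p ≥ 31 ⇒ p ≥ 31/73.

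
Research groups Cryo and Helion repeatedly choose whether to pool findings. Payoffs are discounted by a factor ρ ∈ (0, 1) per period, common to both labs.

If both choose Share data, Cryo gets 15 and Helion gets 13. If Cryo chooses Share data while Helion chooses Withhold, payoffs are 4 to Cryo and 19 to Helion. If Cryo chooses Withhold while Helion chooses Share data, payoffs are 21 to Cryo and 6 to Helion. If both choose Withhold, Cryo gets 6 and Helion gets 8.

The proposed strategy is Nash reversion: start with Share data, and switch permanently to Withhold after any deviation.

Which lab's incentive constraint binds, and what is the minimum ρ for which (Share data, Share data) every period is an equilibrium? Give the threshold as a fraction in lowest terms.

Cryo's threshold: (21−15)/(21−6) = 2/5.
Helion's threshold: (19−13)/(19−8) = 6/11.
2/5 < 6/11, so Helion binds and ρ* = 6/11.

Helion; ρ ≥ 6/11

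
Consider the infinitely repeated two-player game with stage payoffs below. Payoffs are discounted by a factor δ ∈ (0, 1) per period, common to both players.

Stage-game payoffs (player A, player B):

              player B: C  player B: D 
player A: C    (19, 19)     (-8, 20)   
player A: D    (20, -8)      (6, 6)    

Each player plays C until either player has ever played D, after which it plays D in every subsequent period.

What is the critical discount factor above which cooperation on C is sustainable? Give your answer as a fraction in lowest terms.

Cooperation forever yields 19 each period: 19/(1−δ).
Deviating yields 20 once, then 6 forever: 20 + 6δ/(1−δ).
No profitable deviation requires 19/(1−δ) ≥ 20 + 6δ/(1−δ).
Multiplying by (1−δ): 19 ≥ 20(1−δ) + 6δ = 20 − 14δ.
So 14δ ≥ 1, i.e. δ ≥ 1/14.

1/14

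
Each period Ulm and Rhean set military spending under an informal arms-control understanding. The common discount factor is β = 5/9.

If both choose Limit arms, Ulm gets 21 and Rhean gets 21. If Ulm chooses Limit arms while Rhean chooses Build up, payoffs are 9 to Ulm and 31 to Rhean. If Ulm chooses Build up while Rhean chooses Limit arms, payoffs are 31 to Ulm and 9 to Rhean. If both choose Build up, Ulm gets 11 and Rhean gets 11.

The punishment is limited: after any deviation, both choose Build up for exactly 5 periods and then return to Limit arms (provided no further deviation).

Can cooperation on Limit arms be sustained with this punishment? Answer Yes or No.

A one-shot deviation gives 31 now, then 11 for 5 periods, then back to 21.
Gain from deviating: (31−21) today; loss: (21−11) in each of the next 5 periods.
No-deviation condition: (21−11)(β+…+β^5) ≥ 31−21, i.e. β+…+β^5 ≥ 1.
At β = 5/9: β+…+β^5 = 1.1838 ≥ 1.0000.
So cooperation is sustainable.

Yes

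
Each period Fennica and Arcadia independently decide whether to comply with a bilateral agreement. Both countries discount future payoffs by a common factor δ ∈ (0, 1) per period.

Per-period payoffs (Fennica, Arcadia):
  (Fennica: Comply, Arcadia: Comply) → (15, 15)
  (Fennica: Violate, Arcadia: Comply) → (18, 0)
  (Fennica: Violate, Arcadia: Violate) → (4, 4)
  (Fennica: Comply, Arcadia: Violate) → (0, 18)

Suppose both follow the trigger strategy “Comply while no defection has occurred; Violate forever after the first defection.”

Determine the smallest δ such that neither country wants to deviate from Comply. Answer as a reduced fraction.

15/(1−δ) ≥ 18 + 4δ/(1−δ)
15 ≥ 18 − 14δ
δ ≥ 3/14.

3/14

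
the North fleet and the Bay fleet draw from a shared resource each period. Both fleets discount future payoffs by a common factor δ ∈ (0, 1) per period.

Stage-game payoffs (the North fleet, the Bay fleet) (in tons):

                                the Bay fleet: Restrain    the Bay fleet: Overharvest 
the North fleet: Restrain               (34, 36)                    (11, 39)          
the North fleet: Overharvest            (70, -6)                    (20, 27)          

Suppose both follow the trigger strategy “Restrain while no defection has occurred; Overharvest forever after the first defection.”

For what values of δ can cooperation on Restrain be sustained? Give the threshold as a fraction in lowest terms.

18/25

the North fleet: cooperation gives 34 each period; deviation gives 70 once then 20 forever.
  34/(1−δ) ≥ 70 + 20δ/(1−δ) ⇒ δ ≥ 36/50 = 18/25.
the Bay fleet: cooperation gives 36 each period; deviation gives 39 once then 27 forever.
  δ ≥ 3/12 = 1/4.
Both must hold, so the binding constraint is the North fleet's: δ ≥ 18/25.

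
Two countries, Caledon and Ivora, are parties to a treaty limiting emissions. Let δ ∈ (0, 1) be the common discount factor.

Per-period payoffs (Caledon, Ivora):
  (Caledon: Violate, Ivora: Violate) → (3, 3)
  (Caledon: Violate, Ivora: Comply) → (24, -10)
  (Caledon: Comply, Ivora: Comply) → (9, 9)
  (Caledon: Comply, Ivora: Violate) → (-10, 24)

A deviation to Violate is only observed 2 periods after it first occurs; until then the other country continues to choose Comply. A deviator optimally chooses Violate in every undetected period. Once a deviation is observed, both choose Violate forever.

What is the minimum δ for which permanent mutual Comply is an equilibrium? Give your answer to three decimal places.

0.845

The best deviation is to choose Violate for all 2 undetected periods, earning 24 each, then 3 forever once detected.
Deviation value: 24(1−δ^2)/(1−δ) + 3δ^2/(1−δ); cooperation value: 9/(1−δ).
IC: 9 ≥ 24(1−δ^2) + 3δ^2 = 24 − 21δ^2.
So δ^2 ≥ 15/21 = 5/7, giving δ ≥ (5/7)^(1/2) ≈ 0.845.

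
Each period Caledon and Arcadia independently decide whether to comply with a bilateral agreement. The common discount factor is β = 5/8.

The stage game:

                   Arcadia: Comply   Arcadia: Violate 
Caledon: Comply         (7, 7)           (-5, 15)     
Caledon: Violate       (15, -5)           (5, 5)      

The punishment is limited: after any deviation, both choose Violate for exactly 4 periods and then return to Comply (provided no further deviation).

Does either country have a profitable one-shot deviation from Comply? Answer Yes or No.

A one-shot deviation gives 15 now, then 5 for 4 periods, then back to 7.
Gain from deviating: (15−7) today; loss: (7−5) in each of the next 4 periods.
No-deviation condition: (7−5)(β+…+β^4) ≥ 15−7, i.e. β+…+β^4 ≥ 4.
At β = 5/8: β+…+β^4 = 1.4124 < 4.0000.
So cooperation is not sustainable.

Yes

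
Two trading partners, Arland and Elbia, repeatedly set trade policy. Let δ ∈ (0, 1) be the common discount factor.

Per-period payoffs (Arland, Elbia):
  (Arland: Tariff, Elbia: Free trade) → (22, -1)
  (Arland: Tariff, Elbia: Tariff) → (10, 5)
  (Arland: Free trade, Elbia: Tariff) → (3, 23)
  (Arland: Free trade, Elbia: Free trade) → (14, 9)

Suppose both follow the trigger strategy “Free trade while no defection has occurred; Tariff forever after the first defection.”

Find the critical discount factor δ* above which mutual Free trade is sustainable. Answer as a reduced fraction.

Arland: cooperation gives 14 each period; deviation gives 22 once then 10 forever.
  14/(1−δ) ≥ 22 + 10δ/(1−δ) ⇒ δ ≥ 8/12 = 2/3.
Elbia: cooperation gives 9 each period; deviation gives 23 once then 5 forever.
  δ ≥ 14/18 = 7/9.
Both must hold, so the binding constraint is Elbia's: δ ≥ 7/9.

7/9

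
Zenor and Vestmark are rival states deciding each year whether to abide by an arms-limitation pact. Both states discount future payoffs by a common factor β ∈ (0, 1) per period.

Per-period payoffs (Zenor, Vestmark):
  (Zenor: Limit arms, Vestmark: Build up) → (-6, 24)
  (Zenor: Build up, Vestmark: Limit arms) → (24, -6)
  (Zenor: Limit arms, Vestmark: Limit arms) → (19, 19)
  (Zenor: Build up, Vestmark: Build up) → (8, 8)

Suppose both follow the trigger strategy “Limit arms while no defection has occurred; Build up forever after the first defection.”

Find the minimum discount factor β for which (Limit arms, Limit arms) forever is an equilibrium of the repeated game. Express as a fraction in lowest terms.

5/16

19/(1−β) ≥ 24 + 8β/(1−β)
19 ≥ 24 − 16β
β ≥ 5/16.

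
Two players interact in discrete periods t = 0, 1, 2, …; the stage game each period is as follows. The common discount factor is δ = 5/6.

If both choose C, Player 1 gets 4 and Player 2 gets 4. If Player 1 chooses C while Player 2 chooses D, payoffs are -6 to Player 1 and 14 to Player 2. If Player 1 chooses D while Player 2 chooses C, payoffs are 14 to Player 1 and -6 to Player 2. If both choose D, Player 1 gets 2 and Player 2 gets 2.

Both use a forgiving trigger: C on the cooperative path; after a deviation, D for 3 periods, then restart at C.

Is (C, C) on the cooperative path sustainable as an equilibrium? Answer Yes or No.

IC: δ+…+δ^3 ≥ (14−4)/(4−2) = 5.
At δ = 5/6: partial sum = 2.1065 < 5.0000. Cooperation not sustainable.

No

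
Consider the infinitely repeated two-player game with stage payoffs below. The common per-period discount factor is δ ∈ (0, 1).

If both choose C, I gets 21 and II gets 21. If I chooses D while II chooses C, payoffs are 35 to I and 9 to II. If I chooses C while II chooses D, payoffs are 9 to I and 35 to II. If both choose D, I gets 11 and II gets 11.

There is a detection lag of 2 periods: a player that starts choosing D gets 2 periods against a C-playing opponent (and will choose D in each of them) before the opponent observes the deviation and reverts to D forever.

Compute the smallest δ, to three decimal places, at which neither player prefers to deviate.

0.764

The best deviation is to choose D for all 2 undetected periods, earning 35 each, then 11 forever once detected.
Deviation value: 35(1−δ^2)/(1−δ) + 11δ^2/(1−δ); cooperation value: 21/(1−δ).
IC: 21 ≥ 35(1−δ^2) + 11δ^2 = 35 − 24δ^2.
So δ^2 ≥ 14/24 = 7/12, giving δ ≥ (7/12)^(1/2) ≈ 0.764.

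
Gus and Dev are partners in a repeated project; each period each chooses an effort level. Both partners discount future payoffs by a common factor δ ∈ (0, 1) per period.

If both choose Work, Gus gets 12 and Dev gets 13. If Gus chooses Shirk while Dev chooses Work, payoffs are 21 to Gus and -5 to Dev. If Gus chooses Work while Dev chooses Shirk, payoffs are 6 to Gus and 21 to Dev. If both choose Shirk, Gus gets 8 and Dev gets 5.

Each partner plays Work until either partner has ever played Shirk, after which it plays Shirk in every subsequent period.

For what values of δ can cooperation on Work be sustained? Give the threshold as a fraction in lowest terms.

Gus: cooperation gives 12 each period; deviation gives 21 once then 8 forever.
  12/(1−δ) ≥ 21 + 8δ/(1−δ) ⇒ δ ≥ 9/13.
Dev: cooperation gives 13 each period; deviation gives 21 once then 5 forever.
  δ ≥ 8/16 = 1/2.
Both must hold, so the binding constraint is Gus's: δ ≥ 9/13.

9/13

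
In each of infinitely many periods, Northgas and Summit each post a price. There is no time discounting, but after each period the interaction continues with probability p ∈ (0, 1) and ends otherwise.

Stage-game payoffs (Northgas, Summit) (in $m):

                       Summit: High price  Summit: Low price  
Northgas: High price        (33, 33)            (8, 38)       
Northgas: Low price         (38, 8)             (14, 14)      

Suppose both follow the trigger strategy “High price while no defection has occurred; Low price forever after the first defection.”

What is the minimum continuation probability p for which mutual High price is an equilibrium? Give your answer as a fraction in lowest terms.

5/24

With no time discounting, the continuation probability p plays the role of the discount factor.
Grim-trigger IC: 33/(1−p) ≥ 38 + 14p/(1−p) ⇒ p ≥ (38−33)/(38−14) = 5/24.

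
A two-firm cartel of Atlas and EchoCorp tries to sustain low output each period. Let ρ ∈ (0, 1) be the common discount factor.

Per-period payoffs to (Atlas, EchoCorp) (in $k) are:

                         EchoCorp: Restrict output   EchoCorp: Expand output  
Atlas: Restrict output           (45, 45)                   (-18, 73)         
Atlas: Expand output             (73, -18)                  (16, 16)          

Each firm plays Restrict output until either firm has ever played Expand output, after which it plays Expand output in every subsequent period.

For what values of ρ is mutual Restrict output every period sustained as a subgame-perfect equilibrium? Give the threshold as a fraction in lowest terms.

Under grim trigger the critical discount factor is (T−C)/(T−P) with T = 73, C = 45, P = 16.
ρ* = (73−45)/(73−16) = 28/57.

28/57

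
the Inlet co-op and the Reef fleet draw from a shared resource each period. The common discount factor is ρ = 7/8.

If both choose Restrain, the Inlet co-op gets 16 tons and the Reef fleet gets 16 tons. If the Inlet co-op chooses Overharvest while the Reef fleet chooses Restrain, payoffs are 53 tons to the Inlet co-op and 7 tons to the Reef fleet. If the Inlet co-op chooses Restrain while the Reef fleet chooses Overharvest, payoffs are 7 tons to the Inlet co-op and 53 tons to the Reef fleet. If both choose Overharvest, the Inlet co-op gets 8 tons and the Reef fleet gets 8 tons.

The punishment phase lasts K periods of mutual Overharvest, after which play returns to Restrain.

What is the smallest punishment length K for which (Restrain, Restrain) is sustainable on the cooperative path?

9

No profitable deviation requires (16−8)(ρ+…+ρ^K) ≥ 53−16, i.e. ρ+…+ρ^K ≥ 37/8 ≈ 4.6250.
With ρ = 7/8, the partial sums are K=1: 0.8750, K=2: 1.6406, …, K=7: 4.2511, K=8: 4.5947, K=9: 4.8954.
K = 9 is the first length at which the sum reaches 4.6250.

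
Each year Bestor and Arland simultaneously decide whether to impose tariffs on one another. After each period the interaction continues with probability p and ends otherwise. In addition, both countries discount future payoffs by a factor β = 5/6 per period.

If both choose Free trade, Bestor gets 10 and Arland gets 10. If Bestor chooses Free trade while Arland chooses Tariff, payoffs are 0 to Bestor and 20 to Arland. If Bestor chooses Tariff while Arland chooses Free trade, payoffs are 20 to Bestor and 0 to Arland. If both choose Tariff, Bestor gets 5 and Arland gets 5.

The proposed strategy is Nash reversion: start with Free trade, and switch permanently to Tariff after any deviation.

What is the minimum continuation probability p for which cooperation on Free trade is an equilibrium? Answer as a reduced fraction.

4/5

With continuation probability p and discount β, the effective per-period discount factor is βp.
Grim-trigger IC: βp ≥ (20−10)/(20−5) = 2/3.
So p ≥ (2/3)/(5/6) = 4/5.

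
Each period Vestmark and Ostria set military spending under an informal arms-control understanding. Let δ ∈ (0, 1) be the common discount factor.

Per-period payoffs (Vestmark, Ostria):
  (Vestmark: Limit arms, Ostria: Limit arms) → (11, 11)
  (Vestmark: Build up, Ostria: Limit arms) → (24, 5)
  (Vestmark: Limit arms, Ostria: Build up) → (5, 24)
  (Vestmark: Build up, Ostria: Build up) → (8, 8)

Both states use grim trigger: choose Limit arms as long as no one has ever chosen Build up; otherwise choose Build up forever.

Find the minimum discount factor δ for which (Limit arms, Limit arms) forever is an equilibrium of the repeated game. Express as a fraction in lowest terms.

11/(1−δ) ≥ 24 + 8δ/(1−δ)
11 ≥ 24 − 16δ
δ ≥ 13/16.

13/16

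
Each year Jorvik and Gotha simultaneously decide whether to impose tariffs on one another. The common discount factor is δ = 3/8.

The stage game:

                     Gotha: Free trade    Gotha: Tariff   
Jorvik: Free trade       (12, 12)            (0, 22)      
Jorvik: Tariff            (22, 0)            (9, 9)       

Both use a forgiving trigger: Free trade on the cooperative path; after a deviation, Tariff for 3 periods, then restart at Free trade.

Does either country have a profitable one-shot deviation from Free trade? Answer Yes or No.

Comparing payoff streams over the 4 periods until play realigns: cooperate → 12(1+δ+…+δ^3); deviate → 22 + 9(δ+…+δ^3).
Cooperation is sustained iff (12−9)(δ+…+δ^3) ≥ 22−12.
δ+…+δ^3 = 3/8·(1−(3/8)^3)/(1−3/8) = 0.5684, and (22−12)/(12−9) = 3.3333.
0.5684 < 3.3333, so cooperation is not sustainable.

Yes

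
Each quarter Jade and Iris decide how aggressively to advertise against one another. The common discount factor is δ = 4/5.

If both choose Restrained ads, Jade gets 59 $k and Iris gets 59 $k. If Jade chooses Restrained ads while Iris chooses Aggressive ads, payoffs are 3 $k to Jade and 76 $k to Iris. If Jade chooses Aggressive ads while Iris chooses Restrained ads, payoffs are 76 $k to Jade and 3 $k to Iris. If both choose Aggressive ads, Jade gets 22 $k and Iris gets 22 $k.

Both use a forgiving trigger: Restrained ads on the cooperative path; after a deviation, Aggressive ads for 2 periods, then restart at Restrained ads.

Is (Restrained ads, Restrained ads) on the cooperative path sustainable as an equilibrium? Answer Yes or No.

IC: δ+…+δ^2 ≥ (76−59)/(59−22) = 17/37.
At δ = 4/5: partial sum = 1.4400 ≥ 0.4595. Cooperation sustainable.

Yes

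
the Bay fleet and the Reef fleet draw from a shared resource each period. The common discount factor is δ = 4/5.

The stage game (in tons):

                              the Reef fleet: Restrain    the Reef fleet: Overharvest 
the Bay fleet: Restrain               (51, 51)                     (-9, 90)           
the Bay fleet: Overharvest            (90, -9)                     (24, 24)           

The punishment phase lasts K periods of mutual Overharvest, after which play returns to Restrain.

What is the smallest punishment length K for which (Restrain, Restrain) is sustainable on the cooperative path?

3

IC: δ(1−δ^K)/(1−δ) ≥ (90−51)/(51−24) = 13/9.
With δ = 4/5: need 1 − δ^K ≥ 13/9·(1−4/5)/(4/5), i.e. δ^K ≤ 0.6389.
Since (4/5)^2 = 0.6400 and (4/5)^3 = 0.5120, the smallest such K is 3.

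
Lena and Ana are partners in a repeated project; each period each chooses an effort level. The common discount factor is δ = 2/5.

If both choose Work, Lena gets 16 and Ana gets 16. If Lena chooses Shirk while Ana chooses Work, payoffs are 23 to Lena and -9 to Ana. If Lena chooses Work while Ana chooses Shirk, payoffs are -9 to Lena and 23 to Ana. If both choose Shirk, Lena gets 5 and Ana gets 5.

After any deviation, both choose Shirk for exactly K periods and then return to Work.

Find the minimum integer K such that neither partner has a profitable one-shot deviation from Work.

4

Need Σ_{k=1}^{K} δ^k ≥ (23−16)/(16−5) = 0.6364 at δ = 2/5.
At K = 3 the sum is 0.6240 < 0.6364; at K = 4 it is 0.6496 ≥ 0.6364.
So the minimum punishment length is K = 4.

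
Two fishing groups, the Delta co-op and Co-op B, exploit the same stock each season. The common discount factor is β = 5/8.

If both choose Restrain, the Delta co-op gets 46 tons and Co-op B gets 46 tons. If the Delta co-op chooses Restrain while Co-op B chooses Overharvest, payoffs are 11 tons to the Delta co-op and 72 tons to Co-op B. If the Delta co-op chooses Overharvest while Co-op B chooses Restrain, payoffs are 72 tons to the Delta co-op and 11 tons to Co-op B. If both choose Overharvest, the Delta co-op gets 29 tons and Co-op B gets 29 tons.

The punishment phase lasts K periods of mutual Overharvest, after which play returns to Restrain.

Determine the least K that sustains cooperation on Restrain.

IC: β(1−β^K)/(1−β) ≥ (72−46)/(46−29) = 26/17.
With β = 5/8: need 1 − β^K ≥ 26/17·(1−5/8)/(5/8), i.e. β^K ≤ 0.0824.
Since (5/8)^5 = 0.0954 and (5/8)^6 = 0.0596, the smallest such K is 6.

6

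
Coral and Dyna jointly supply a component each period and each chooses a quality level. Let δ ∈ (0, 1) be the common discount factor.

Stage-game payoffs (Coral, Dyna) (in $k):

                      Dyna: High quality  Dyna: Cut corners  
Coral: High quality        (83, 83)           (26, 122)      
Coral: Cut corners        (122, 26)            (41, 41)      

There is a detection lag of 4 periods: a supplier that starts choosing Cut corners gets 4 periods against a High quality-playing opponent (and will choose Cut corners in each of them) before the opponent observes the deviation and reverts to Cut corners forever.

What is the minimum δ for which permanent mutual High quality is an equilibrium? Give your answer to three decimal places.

The best deviation is to choose Cut corners for all 4 undetected periods, earning 122 each, then 41 forever once detected.
Deviation value: 122(1−δ^4)/(1−δ) + 41δ^4/(1−δ); cooperation value: 83/(1−δ).
IC: 83 ≥ 122(1−δ^4) + 41δ^4 = 122 − 81δ^4.
So δ^4 ≥ 39/81 = 13/27, giving δ ≥ (13/27)^(1/4) ≈ 0.833.

0.833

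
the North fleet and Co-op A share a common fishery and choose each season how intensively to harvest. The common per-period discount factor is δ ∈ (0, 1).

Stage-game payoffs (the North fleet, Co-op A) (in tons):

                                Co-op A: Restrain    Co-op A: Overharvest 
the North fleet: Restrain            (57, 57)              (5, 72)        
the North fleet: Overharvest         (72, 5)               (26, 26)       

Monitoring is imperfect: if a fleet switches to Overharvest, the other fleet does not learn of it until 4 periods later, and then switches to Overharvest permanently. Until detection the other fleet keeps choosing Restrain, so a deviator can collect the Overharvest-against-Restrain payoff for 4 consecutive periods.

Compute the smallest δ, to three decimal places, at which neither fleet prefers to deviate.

0.756

Deviating for the 4 undetected periods gains 72−57 = 15 per period over cooperation, then loses 57−26 = 31 per period forever once punishment starts.
Gain: 15(1 + δ + … + δ^3); loss: 31·δ^4/(1−δ).
No profitable deviation ⇔ 15(1−δ^4) ≤ 31·δ^4, i.e. δ^4 ≥ 15/(15+31) = 15/46.
Hence δ ≥ (15/46)^(1/4) ≈ 0.756.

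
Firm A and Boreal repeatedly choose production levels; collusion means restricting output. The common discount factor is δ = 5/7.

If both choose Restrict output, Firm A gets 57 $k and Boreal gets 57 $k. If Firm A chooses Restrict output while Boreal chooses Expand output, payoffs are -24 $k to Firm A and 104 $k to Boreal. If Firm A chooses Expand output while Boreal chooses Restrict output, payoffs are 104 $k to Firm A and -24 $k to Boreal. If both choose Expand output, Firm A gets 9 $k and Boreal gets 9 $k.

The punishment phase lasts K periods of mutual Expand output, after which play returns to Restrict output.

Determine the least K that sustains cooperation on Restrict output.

2

Need Σ_{k=1}^{K} δ^k ≥ (104−57)/(57−9) = 0.9792 at δ = 5/7.
At K = 1 the sum is 0.7143 < 0.9792; at K = 2 it is 1.2245 ≥ 0.9792.
So the minimum punishment length is K = 2.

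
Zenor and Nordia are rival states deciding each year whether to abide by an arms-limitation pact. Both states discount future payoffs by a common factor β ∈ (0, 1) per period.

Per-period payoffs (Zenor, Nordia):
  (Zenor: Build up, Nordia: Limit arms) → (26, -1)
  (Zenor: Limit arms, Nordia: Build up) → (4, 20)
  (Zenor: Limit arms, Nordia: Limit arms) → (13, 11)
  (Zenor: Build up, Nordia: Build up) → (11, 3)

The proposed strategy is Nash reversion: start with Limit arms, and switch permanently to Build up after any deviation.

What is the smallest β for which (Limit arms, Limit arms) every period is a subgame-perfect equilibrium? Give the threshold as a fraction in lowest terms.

Zenor's threshold: (26−13)/(26−11) = 13/15.
Nordia's threshold: (20−11)/(20−3) = 9/17.
13/15 > 9/17, so Zenor binds and β* = 13/15.

13/15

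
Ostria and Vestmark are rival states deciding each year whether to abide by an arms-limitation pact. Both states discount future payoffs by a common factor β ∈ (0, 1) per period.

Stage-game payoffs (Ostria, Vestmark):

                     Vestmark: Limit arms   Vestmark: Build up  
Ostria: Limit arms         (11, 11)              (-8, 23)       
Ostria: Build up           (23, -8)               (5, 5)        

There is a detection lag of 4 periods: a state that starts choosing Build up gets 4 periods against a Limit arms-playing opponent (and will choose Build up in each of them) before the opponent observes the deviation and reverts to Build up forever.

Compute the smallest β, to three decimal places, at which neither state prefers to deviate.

0.904

A deviator earns 23 for 4 periods, then 5 forever; cooperating earns 11 forever. Multiplying the IC by (1−β):
11 ≥ 23(1−β^4) + 5β^4, so 18·β^4 ≥ 12 and β^4 ≥ 2/3.
β ≥ (2/3)^(1/4) ≈ 0.904.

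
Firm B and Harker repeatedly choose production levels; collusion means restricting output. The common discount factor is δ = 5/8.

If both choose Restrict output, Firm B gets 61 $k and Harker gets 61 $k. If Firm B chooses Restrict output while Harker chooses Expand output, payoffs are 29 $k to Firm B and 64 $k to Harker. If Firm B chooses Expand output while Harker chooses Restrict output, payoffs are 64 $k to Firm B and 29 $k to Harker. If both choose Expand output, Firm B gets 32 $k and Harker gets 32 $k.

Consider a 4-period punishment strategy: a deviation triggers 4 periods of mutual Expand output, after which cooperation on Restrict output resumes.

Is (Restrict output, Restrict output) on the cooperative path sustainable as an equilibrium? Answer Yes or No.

Yes

IC: δ+…+δ^4 ≥ (64−61)/(61−32) = 3/29.
At δ = 5/8: partial sum = 1.4124 ≥ 0.1034. Cooperation sustainable.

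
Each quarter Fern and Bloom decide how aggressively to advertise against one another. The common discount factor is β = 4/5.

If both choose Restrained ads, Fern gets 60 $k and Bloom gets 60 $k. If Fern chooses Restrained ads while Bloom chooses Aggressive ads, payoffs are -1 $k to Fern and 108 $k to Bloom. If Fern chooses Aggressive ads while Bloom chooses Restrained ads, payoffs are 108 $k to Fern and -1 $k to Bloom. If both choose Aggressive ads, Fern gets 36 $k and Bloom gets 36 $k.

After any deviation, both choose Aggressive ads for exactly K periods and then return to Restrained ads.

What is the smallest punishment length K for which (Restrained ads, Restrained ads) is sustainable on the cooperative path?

4

Need Σ_{k=1}^{K} β^k ≥ (108−60)/(60−36) = 2.0000 at β = 4/5.
At K = 3 the sum is 1.9520 < 2.0000; at K = 4 it is 2.3616 ≥ 2.0000.
So the minimum punishment length is K = 4.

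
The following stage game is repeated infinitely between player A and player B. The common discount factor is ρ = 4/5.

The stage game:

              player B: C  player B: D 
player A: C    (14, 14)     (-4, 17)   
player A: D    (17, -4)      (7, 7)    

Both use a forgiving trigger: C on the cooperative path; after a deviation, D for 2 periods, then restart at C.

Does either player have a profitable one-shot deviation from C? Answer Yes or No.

No

A one-shot deviation gives 17 now, then 7 for 2 periods, then back to 14.
Gain from deviating: (17−14) today; loss: (14−7) in each of the next 2 periods.
No-deviation condition: (14−7)(ρ+…+ρ^2) ≥ 17−14, i.e. ρ+…+ρ^2 ≥ 3/7.
At ρ = 4/5: ρ+…+ρ^2 = 1.4400 ≥ 0.4286.
So cooperation is sustainable.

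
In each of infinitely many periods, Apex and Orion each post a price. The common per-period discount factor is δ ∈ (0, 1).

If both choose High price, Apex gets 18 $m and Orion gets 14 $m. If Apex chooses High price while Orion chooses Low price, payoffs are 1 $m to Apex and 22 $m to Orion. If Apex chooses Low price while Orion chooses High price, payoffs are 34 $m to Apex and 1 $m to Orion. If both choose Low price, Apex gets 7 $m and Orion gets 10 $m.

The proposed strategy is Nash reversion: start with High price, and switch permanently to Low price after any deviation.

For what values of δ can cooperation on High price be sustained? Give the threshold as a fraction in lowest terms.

2/3

Apex's threshold: (34−18)/(34−7) = 16/27.
Orion's threshold: (22−14)/(22−10) = 2/3.
16/27 < 2/3, so Orion binds and δ* = 2/3.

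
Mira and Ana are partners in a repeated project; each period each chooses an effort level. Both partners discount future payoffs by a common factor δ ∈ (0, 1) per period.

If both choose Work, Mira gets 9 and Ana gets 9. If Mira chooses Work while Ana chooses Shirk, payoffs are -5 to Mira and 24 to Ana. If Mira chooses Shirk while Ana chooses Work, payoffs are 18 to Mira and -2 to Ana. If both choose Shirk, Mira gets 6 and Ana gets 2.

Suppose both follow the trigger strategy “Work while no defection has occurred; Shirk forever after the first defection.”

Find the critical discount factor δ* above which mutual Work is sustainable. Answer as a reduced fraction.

Mira's threshold: (18−9)/(18−6) = 3/4.
Ana's threshold: (24−9)/(24−2) = 15/22.
3/4 > 15/22, so Mira binds and δ* = 3/4.

3/4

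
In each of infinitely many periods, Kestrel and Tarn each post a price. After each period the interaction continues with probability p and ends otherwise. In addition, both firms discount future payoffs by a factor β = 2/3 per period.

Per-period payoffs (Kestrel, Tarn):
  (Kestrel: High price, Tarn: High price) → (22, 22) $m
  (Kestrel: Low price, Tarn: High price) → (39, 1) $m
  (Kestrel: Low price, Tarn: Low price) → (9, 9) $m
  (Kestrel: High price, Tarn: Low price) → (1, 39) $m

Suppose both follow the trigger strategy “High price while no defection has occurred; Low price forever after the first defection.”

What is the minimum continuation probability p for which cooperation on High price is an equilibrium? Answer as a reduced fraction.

17/20

With continuation probability p and discount β, the effective per-period discount factor is βp.
Grim-trigger IC: βp ≥ (39−22)/(39−9) = 17/30.
So p ≥ (17/30)/(2/3) = 17/20.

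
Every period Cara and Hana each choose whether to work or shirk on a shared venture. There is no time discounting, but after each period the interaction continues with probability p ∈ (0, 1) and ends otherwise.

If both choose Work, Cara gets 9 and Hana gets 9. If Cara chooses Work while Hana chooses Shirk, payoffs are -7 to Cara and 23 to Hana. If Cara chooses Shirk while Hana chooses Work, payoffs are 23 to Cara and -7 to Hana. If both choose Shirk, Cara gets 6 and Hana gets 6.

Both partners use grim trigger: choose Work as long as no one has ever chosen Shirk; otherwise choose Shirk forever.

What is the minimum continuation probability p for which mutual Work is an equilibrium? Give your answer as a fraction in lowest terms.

With no time discounting, the continuation probability p plays the role of the discount factor.
Grim-trigger IC: 9/(1−p) ≥ 23 + 6p/(1−p) ⇒ p ≥ (23−9)/(23−6) = 14/17.

14/17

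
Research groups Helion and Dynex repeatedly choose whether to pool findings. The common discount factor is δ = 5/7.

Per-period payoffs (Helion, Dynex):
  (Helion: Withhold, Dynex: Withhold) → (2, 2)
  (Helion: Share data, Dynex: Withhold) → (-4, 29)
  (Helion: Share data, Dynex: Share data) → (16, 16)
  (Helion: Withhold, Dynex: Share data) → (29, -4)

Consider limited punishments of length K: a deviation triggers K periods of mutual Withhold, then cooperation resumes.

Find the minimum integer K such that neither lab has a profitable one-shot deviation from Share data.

2

No profitable deviation requires (16−2)(δ+…+δ^K) ≥ 29−16, i.e. δ+…+δ^K ≥ 13/14 ≈ 0.9286.
With δ = 5/7, the partial sums are K=1: 0.7143, K=2: 1.2245.
K = 2 is the first length at which the sum reaches 0.9286.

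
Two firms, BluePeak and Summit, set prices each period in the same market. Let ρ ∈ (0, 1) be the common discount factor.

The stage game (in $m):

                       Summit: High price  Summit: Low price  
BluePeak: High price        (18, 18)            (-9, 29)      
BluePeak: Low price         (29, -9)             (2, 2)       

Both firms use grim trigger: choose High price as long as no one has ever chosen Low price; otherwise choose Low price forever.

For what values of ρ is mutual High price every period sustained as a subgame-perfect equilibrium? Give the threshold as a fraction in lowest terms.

11/27

Under grim trigger the critical discount factor is (T−C)/(T−P) with T = 29, C = 18, P = 2.
ρ* = (29−18)/(29−2) = 11/27.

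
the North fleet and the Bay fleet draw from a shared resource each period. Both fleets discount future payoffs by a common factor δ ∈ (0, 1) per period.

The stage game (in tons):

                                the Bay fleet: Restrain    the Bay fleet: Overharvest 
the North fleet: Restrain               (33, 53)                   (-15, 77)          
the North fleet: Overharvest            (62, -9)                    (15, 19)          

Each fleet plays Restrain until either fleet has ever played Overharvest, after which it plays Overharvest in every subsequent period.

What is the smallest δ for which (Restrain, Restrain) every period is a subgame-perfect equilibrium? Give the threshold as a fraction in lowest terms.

29/47

For the North fleet: deviation gain 62−33 = 29, per-period punishment loss 33−15 = 18. IC gives δ ≥ 29/47.
For the Bay fleet: gain 24, loss 34 per period, so δ ≥ 24/58 = 12/29.
The tighter constraint is the North fleet's, so cooperation needs δ ≥ 29/47.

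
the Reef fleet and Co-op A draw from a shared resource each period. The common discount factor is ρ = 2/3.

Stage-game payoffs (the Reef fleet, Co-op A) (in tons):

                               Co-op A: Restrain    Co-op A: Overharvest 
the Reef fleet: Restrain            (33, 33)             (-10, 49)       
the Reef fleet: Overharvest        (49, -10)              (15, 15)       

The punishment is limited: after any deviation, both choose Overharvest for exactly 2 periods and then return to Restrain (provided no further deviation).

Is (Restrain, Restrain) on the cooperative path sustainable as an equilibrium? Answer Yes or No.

Yes

IC: ρ+…+ρ^2 ≥ (49−33)/(33−15) = 8/9.
At ρ = 2/3: partial sum = 1.1111 ≥ 0.8889. Cooperation sustainable.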